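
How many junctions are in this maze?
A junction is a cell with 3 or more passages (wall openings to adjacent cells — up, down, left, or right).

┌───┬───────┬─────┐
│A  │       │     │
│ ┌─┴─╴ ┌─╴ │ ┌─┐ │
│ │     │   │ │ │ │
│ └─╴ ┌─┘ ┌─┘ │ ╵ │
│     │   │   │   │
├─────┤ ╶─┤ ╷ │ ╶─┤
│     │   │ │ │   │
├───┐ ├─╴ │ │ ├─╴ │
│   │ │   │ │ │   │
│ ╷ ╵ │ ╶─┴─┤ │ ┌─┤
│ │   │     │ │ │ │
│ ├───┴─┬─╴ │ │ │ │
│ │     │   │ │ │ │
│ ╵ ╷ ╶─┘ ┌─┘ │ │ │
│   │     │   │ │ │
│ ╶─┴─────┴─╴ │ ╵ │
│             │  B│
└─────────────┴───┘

Checking each cell for number of passages:

Junctions found (3+ passages):
  (0, 3): 3 passages
  (1, 2): 3 passages
  (2, 6): 3 passages
  (2, 7): 3 passages
  (6, 2): 3 passages
  (7, 0): 3 passages
  (7, 6): 3 passages
Total junctions: 7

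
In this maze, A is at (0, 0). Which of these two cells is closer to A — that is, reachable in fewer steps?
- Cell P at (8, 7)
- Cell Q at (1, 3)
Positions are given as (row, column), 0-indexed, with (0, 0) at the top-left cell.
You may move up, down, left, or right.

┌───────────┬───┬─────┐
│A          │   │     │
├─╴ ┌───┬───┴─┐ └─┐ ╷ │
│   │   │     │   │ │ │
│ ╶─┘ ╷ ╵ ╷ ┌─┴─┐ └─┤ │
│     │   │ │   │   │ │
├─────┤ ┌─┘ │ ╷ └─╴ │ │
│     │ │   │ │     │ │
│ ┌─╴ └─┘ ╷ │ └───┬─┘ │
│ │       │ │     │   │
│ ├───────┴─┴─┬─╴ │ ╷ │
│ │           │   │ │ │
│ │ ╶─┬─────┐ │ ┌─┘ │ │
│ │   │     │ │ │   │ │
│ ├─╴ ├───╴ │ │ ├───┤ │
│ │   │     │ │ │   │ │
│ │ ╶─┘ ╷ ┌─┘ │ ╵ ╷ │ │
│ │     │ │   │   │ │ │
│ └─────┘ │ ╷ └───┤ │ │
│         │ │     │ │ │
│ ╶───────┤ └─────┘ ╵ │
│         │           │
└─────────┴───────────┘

Shortest path A → P at (8, 7): 63 steps
Shortest path A → Q at (1, 3): 8 steps

Q is closer (8 steps vs 63 steps).

Path to P:

┌───────────┬───┬─────┐
│A ↓        │   │     │
├─╴ ┌───┬───┴─┐ └─┐ ╷ │
│↓ ↲│↱ ↓│↱ ↓  │   │ │ │
│ ╶─┘ ╷ ╵ ╷ ┌─┴─┐ └─┤ │
│↳ → ↑│↳ ↑│↓│   │   │ │
├─────┤ ┌─┘ │ ╷ └─╴ │ │
│↓ ← ↰│ │↓ ↲│ │     │ │
│ ┌─╴ └─┘ ╷ │ └───┬─┘ │
│↓│  ↑ ← ↲│ │     │   │
│ ├───────┴─┴─┬─╴ │ ╷ │
│↓│↱ → → → → ↓│   │ │ │
│ │ ╶─┬─────┐ │ ┌─┘ │ │
│↓│↑ ↰│     │↓│ │   │ │
│ ├─╴ ├───╴ │ │ ├───┤ │
│↓│↱ ↑│↓ ↰  │↓│ │↓ ↰│ │
│ │ ╶─┘ ╷ ┌─┘ │ ╵ ╷ │ │
│↓│↑ ← ↲│↑│↓ ↲│P ↲│↑│ │
│ └─────┘ │ ╷ └───┤ │ │
│↳ → → → ↑│↓│     │↑│ │
│ ╶───────┤ └─────┘ ╵ │
│         │↳ → → → ↑  │
└─────────┴───────────┘

Path to Q:

┌───────────┬───┬─────┐
│A ↓        │   │     │
├─╴ ┌───┬───┴─┐ └─┐ ╷ │
│↓ ↲│↱ Q│     │   │ │ │
│ ╶─┘ ╷ ╵ ╷ ┌─┴─┐ └─┤ │
│↳ → ↑│   │ │   │   │ │
├─────┤ ┌─┘ │ ╷ └─╴ │ │
│     │ │   │ │     │ │
│ ┌─╴ └─┘ ╷ │ └───┬─┘ │
│ │       │ │     │   │
│ ├───────┴─┴─┬─╴ │ ╷ │
│ │           │   │ │ │
│ │ ╶─┬─────┐ │ ┌─┘ │ │
│ │   │     │ │ │   │ │
│ ├─╴ ├───╴ │ │ ├───┤ │
│ │   │     │ │ │   │ │
│ │ ╶─┘ ╷ ┌─┘ │ ╵ ╷ │ │
│ │     │ │   │   │ │ │
│ └─────┘ │ ╷ └───┤ │ │
│         │ │     │ │ │
│ ╶───────┤ └─────┘ ╵ │
│         │           │
└─────────┴───────────┘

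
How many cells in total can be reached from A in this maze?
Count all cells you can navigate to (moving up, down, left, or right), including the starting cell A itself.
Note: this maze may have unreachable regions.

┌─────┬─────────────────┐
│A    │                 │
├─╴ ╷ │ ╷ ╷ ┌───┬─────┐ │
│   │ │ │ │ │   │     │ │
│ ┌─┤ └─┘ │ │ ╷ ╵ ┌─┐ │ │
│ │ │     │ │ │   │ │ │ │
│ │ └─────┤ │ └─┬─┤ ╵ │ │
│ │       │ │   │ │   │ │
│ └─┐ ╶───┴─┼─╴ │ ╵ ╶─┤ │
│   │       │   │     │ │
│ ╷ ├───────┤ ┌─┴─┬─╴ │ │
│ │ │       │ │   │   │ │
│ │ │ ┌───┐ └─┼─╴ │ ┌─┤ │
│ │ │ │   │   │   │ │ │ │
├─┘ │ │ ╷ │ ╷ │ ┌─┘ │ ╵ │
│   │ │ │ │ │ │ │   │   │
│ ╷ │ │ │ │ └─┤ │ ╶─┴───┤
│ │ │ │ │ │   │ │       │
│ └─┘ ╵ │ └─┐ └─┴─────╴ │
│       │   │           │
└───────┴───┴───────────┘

Using BFS/flood-fill to find all reachable cells from A:
Maze size: 10 × 12 = 120 total cells
15 cell(s) are walled off and cannot be reached from A.
Reachable cells: 105

Reachable region (· marks reachable cells):

┌─────┬─────────────────┐
│A · ·│· · · · · · · · ·│
├─╴ ╷ │ ╷ ╷ ┌───┬─────┐ │
│· ·│·│·│·│·│· ·│· · ·│·│
│ ┌─┤ └─┘ │ │ ╷ ╵ ┌─┐ │ │
│·│ │· · ·│·│·│· ·│·│·│·│
│ │ └─────┤ │ └─┬─┤ ╵ │ │
│·│       │·│· ·│·│· ·│·│
│ └─┐ ╶───┴─┼─╴ │ ╵ ╶─┤ │
│· ·│       │· ·│· · ·│·│
│ ╷ ├───────┤ ┌─┴─┬─╴ │ │
│·│·│· · · ·│·│   │· ·│·│
│ │ │ ┌───┐ └─┼─╴ │ ┌─┤ │
│·│·│·│· ·│· ·│   │·│·│·│
├─┘ │ │ ╷ │ ╷ │ ┌─┘ │ ╵ │
│· ·│·│·│·│·│·│ │· ·│· ·│
│ ╷ │ │ │ │ └─┤ │ ╶─┴───┤
│·│·│·│·│·│· ·│ │· · · ·│
│ └─┘ ╵ │ └─┐ └─┴─────╴ │
│· · · ·│· ·│· · · · · ·│
└───────┴───┴───────────┘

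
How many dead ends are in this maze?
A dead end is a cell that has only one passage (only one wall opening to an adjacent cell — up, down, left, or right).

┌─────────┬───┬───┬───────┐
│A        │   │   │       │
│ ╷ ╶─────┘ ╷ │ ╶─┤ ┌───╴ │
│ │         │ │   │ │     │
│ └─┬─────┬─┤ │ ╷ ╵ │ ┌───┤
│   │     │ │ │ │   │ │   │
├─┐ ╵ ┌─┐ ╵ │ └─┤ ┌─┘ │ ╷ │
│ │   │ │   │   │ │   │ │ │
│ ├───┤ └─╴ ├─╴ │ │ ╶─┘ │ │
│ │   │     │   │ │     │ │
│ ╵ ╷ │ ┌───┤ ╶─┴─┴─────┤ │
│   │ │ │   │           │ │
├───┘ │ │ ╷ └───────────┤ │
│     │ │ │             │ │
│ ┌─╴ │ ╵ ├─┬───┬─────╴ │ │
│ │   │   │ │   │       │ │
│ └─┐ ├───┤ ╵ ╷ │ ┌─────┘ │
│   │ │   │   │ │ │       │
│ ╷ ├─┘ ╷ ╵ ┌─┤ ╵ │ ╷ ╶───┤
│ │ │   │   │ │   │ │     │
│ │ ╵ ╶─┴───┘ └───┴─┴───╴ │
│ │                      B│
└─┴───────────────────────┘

Checking each cell for number of passages:

Dead ends found at positions:
  (0, 4)
  (0, 8)
  (2, 5)
  (2, 7)
  (3, 0)
  (3, 3)
  (4, 8)
  (5, 11)
  (7, 1)
  (7, 5)
  (8, 2)
  (9, 6)
  (9, 9)
  (10, 0)
Total dead ends: 14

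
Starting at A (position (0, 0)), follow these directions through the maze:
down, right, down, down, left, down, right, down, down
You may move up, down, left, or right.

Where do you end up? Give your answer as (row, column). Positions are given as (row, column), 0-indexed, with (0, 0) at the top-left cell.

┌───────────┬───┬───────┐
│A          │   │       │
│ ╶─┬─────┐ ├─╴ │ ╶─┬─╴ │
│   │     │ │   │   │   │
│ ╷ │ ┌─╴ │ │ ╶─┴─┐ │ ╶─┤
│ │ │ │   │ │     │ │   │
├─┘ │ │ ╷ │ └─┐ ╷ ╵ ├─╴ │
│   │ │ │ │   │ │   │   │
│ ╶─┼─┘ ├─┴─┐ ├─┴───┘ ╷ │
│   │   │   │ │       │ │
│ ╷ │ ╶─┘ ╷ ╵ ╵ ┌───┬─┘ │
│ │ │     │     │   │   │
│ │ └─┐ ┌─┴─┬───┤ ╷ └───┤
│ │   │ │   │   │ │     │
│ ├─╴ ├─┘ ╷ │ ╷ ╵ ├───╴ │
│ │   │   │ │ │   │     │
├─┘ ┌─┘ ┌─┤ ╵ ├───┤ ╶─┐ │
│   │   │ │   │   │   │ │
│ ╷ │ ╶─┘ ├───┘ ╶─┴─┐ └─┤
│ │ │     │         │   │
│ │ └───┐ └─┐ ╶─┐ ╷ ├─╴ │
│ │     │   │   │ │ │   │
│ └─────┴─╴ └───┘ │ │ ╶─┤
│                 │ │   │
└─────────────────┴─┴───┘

Following directions step by step:
Start: (0, 0)
  down: (0, 0) → (1, 0)
  right: (1, 0) → (1, 1)
  down: (1, 1) → (2, 1)
  down: (2, 1) → (3, 1)
  left: (3, 1) → (3, 0)
  down: (3, 0) → (4, 0)
  right: (4, 0) → (4, 1)
  down: (4, 1) → (5, 1)
  down: (5, 1) → (6, 1)
Final position: (6, 1)

Path taken:

┌───────────┬───┬───────┐
│A          │   │       │
│ ╶─┬─────┐ ├─╴ │ ╶─┬─╴ │
│↳ ↓│     │ │   │   │   │
│ ╷ │ ┌─╴ │ │ ╶─┴─┐ │ ╶─┤
│ │↓│ │   │ │     │ │   │
├─┘ │ │ ╷ │ └─┐ ╷ ╵ ├─╴ │
│↓ ↲│ │ │ │   │ │   │   │
│ ╶─┼─┘ ├─┴─┐ ├─┴───┘ ╷ │
│↳ ↓│   │   │ │       │ │
│ ╷ │ ╶─┘ ╷ ╵ ╵ ┌───┬─┘ │
│ │↓│     │     │   │   │
│ │ └─┐ ┌─┴─┬───┤ ╷ └───┤
│ │B  │ │   │   │ │     │
│ ├─╴ ├─┘ ╷ │ ╷ ╵ ├───╴ │
│ │   │   │ │ │   │     │
├─┘ ┌─┘ ┌─┤ ╵ ├───┤ ╶─┐ │
│   │   │ │   │   │   │ │
│ ╷ │ ╶─┘ ├───┘ ╶─┴─┐ └─┤
│ │ │     │         │   │
│ │ └───┐ └─┐ ╶─┐ ╷ ├─╴ │
│ │     │   │   │ │ │   │
│ └─────┴─╴ └───┘ │ │ ╶─┤
│                 │ │   │
└─────────────────┴─┴───┘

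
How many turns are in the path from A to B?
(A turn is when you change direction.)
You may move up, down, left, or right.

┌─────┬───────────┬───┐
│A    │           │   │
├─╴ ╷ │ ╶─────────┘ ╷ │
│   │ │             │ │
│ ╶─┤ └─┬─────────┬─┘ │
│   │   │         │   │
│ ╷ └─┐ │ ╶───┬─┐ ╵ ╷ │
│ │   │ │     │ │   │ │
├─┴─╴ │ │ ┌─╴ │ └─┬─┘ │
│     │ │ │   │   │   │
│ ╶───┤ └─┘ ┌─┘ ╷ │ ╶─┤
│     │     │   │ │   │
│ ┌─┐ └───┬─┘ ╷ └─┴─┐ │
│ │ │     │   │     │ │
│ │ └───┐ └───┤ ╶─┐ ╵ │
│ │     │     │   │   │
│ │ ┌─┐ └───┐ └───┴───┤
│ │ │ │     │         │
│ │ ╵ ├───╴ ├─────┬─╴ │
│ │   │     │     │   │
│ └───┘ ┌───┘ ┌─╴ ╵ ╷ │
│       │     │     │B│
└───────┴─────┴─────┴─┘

Directions: right, down, left, down, right, down, right, down, left, left, down, right, right, down, right, right, down, right, right, down, right, right, right, right, down, down
Number of turns: 17

Solution:

┌─────┬───────────┬───┐
│A ↓  │           │   │
├─╴ ╷ │ ╶─────────┘ ╷ │
│↓ ↲│ │             │ │
│ ╶─┤ └─┬─────────┬─┘ │
│↳ ↓│   │         │   │
│ ╷ └─┐ │ ╶───┬─┐ ╵ ╷ │
│ │↳ ↓│ │     │ │   │ │
├─┴─╴ │ │ ┌─╴ │ └─┬─┘ │
│↓ ← ↲│ │ │   │   │   │
│ ╶───┤ └─┘ ┌─┘ ╷ │ ╶─┤
│↳ → ↓│     │   │ │   │
│ ┌─┐ └───┬─┘ ╷ └─┴─┐ │
│ │ │↳ → ↓│   │     │ │
│ │ └───┐ └───┤ ╶─┐ ╵ │
│ │     │↳ → ↓│   │   │
│ │ ┌─┐ └───┐ └───┴───┤
│ │ │ │     │↳ → → → ↓│
│ │ ╵ ├───╴ ├─────┬─╴ │
│ │   │     │     │  ↓│
│ └───┘ ┌───┘ ┌─╴ ╵ ╷ │
│       │     │     │B│
└───────┴─────┴─────┴─┘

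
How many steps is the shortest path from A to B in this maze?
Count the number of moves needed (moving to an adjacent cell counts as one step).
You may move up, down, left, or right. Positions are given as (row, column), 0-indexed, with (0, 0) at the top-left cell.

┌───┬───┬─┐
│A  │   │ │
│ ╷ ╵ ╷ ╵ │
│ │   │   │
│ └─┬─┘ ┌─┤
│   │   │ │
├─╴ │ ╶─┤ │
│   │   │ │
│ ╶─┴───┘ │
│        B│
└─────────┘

Using BFS to find shortest path:
Start: (0, 0), End: (4, 4)
Path found:
(0,0) → (1,0) → (2,0) → (2,1) → (3,1) → (3,0) → (4,0) → (4,1) → (4,2) → (4,3) → (4,4)
Number of steps: 10

Solution:

┌───┬───┬─┐
│A  │   │ │
│ ╷ ╵ ╷ ╵ │
│↓│   │   │
│ └─┬─┘ ┌─┤
│↳ ↓│   │ │
├─╴ │ ╶─┤ │
│↓ ↲│   │ │
│ ╶─┴───┘ │
│↳ → → → B│
└─────────┘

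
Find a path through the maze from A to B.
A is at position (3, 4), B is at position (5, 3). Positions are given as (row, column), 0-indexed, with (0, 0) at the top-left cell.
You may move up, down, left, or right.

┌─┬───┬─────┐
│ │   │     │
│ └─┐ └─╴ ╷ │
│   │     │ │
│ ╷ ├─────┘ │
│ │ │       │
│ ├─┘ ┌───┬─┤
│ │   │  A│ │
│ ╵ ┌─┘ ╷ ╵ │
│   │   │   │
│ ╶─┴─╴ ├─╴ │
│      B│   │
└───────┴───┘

Finding the shortest path from (3, 4) to (5, 3):
Path length: 3 steps
Directions: left → down → down

Solution:

┌─┬───┬─────┐
│ │   │     │
│ └─┐ └─╴ ╷ │
│   │     │ │
│ ╷ ├─────┘ │
│ │ │       │
│ ├─┘ ┌───┬─┤
│ │   │↓ A│ │
│ ╵ ┌─┘ ╷ ╵ │
│   │  ↓│   │
│ ╶─┴─╴ ├─╴ │
│      B│   │
└───────┴───┘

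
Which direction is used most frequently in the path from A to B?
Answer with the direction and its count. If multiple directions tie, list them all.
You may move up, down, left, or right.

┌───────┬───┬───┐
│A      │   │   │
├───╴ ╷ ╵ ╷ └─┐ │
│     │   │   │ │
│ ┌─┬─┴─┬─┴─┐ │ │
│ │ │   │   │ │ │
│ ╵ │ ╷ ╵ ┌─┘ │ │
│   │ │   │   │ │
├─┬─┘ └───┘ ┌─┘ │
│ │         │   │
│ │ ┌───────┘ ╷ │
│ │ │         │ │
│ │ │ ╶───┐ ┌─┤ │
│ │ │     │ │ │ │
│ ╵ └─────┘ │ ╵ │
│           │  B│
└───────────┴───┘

Directions: right, right, right, down, right, up, right, down, right, down, down, left, down, left, left, left, left, down, down, down, right, right, right, right, up, up, right, up, right, down, down, down
Counts: {'right': 12, 'down': 11, 'up': 4, 'left': 5}
Most common: right (12 times)

Solution:

┌───────┬───┬───┐
│A → → ↓│↱ ↓│   │
├───╴ ╷ ╵ ╷ └─┐ │
│     │↳ ↑│↳ ↓│ │
│ ┌─┬─┴─┬─┴─┐ │ │
│ │ │   │   │↓│ │
│ ╵ │ ╷ ╵ ┌─┘ │ │
│   │ │   │↓ ↲│ │
├─┬─┘ └───┘ ┌─┘ │
│ │↓ ← ← ← ↲│↱ ↓│
│ │ ┌───────┘ ╷ │
│ │↓│      ↱ ↑│↓│
│ │ │ ╶───┐ ┌─┤ │
│ │↓│     │↑│ │↓│
│ ╵ └─────┘ │ ╵ │
│  ↳ → → → ↑│  B│
└───────────┴───┘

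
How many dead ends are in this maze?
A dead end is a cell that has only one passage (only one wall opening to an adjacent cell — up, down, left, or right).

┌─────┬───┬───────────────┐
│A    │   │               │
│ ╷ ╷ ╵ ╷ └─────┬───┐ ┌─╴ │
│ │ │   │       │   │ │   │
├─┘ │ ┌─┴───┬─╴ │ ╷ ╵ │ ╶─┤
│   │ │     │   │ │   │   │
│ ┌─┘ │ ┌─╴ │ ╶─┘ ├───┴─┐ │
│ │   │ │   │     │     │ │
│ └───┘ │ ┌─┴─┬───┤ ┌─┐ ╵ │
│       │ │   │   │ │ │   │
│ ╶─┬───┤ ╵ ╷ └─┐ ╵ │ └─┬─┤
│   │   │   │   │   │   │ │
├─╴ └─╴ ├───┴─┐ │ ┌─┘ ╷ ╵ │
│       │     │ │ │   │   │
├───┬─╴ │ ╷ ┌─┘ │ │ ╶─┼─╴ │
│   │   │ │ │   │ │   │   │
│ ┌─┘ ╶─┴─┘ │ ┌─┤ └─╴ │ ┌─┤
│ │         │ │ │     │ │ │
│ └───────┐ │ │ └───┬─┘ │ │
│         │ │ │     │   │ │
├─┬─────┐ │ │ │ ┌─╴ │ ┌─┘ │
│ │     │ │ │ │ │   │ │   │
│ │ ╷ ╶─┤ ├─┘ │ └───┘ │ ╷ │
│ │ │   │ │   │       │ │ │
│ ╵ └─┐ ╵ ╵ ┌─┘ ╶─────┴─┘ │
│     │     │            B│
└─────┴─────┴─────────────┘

Checking each cell for number of passages:

Dead ends found at positions:
  (0, 5)
  (1, 0)
  (3, 1)
  (4, 7)
  (4, 10)
  (5, 2)
  (5, 12)
  (6, 0)
  (6, 6)
  (7, 1)
  (7, 4)
  (8, 1)
  (8, 7)
  (8, 12)
  (10, 0)
  (10, 3)
  (10, 5)
  (10, 8)
  (11, 11)
  (12, 2)
  (12, 6)
Total dead ends: 21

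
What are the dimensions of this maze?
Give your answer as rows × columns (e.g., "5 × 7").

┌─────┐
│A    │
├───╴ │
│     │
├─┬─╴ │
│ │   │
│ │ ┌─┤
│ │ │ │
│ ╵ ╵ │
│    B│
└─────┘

Counting the maze dimensions:
Rows (vertical): 5
Columns (horizontal): 3
Dimensions: 5 × 3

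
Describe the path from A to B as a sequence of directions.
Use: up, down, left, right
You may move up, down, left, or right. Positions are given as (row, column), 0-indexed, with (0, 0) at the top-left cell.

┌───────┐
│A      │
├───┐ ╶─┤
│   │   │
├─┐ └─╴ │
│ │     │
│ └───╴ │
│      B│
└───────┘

Finding the path and converting it to directions:
Path through cells: (0,0) → (0,1) → (0,2) → (1,2) → (1,3) → (2,3) → (3,3)
Directions: right, right, down, right, down, down

Solution:

┌───────┐
│A → ↓  │
├───┐ ╶─┤
│   │↳ ↓│
├─┐ └─╴ │
│ │    ↓│
│ └───╴ │
│      B│
└───────┘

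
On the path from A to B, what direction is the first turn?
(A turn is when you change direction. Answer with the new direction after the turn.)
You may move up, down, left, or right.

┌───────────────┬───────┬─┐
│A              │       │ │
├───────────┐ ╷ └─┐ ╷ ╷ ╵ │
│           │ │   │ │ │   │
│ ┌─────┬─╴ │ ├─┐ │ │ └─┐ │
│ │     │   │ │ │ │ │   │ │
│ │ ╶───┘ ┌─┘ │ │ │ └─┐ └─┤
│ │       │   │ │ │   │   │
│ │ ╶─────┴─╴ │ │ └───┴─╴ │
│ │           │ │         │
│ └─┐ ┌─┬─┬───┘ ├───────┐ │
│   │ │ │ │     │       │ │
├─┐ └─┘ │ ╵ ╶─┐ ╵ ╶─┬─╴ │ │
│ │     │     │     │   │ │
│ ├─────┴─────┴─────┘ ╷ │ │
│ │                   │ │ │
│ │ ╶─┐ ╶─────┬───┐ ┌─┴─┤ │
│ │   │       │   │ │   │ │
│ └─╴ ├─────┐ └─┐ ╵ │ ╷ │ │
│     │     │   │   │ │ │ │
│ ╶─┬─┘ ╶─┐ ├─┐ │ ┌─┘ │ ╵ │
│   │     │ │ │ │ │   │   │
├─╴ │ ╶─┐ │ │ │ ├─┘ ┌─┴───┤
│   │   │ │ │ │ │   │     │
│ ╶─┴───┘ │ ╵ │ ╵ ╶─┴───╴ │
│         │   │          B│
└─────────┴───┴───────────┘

Directions: right, right, right, right, right, right, right, down, right, down, down, down, right, right, right, right, down, down, down, down, down, down, left, up, up, left, down, down, left, down, left, down, right, right, right, right
First turn direction: down

Solution:

┌───────────────┬───────┬─┐
│A → → → → → → ↓│       │ │
├───────────┐ ╷ └─┐ ╷ ╷ ╵ │
│           │ │↳ ↓│ │ │   │
│ ┌─────┬─╴ │ ├─┐ │ │ └─┐ │
│ │     │   │ │ │↓│ │   │ │
│ │ ╶───┘ ┌─┘ │ │ │ └─┐ └─┤
│ │       │   │ │↓│   │   │
│ │ ╶─────┴─╴ │ │ └───┴─╴ │
│ │           │ │↳ → → → ↓│
│ └─┐ ┌─┬─┬───┘ ├───────┐ │
│   │ │ │ │     │       │↓│
├─┐ └─┘ │ ╵ ╶─┐ ╵ ╶─┬─╴ │ │
│ │     │     │     │   │↓│
│ ├─────┴─────┴─────┘ ╷ │ │
│ │                   │ │↓│
│ │ ╶─┐ ╶─────┬───┐ ┌─┴─┤ │
│ │   │       │   │ │↓ ↰│↓│
│ └─╴ ├─────┐ └─┐ ╵ │ ╷ │ │
│     │     │   │   │↓│↑│↓│
│ ╶─┬─┘ ╶─┐ ├─┐ │ ┌─┘ │ ╵ │
│   │     │ │ │ │ │↓ ↲│↑ ↲│
├─╴ │ ╶─┐ │ │ │ ├─┘ ┌─┴───┤
│   │   │ │ │ │ │↓ ↲│     │
│ ╶─┴───┘ │ ╵ │ ╵ ╶─┴───╴ │
│         │   │  ↳ → → → B│
└─────────┴───┴───────────┘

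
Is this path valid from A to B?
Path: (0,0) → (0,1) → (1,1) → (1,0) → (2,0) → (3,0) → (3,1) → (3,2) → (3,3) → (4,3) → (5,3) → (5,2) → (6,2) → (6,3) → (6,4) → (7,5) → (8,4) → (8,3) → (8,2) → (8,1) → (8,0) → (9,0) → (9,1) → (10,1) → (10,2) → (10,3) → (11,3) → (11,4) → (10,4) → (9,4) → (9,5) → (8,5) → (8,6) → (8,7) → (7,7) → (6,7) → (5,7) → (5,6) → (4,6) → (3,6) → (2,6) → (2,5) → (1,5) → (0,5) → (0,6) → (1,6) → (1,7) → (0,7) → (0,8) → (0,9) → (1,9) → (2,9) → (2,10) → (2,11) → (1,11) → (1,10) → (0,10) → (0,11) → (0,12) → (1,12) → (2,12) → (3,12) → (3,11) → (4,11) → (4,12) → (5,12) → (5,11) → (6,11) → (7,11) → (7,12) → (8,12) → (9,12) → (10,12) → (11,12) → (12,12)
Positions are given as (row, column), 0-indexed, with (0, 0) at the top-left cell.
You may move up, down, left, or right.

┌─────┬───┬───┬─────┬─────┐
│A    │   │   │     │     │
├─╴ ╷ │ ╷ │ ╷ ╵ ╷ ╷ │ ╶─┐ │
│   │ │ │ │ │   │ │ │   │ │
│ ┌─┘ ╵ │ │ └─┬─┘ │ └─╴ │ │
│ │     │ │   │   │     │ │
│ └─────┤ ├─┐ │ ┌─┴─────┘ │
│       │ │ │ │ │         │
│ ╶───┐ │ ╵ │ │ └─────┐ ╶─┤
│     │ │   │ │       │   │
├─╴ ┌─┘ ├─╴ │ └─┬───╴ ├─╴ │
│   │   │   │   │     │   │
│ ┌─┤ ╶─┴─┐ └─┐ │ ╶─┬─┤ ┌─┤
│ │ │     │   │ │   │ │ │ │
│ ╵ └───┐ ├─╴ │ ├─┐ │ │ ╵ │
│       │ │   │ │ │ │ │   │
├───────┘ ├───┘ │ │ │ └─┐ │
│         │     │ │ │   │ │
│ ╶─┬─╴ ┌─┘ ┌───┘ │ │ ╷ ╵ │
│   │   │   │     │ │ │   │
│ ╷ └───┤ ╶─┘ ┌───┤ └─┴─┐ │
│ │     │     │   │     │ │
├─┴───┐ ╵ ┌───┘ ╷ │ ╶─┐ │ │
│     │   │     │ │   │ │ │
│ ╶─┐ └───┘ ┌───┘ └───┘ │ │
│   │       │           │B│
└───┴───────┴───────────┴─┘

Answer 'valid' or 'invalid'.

Checking path validity:
Result: Invalid move at step 15: cannot move from (6, 4) to (7, 5).

invalid

Correct solution:

┌─────┬───┬───┬─────┬─────┐
│A ↓  │   │↱ ↓│↱ → ↓│↱ → ↓│
├─╴ ╷ │ ╷ │ ╷ ╵ ╷ ╷ │ ╶─┐ │
│↓ ↲│ │ │ │↑│↳ ↑│ │↓│↑ ↰│↓│
│ ┌─┘ ╵ │ │ └─┬─┘ │ └─╴ │ │
│↓│     │ │↑ ↰│   │↳ → ↑│↓│
│ └─────┤ ├─┐ │ ┌─┴─────┘ │
│↳ → → ↓│ │ │↑│ │      ↓ ↲│
│ ╶───┐ │ ╵ │ │ └─────┐ ╶─┤
│     │↓│   │↑│       │↳ ↓│
├─╴ ┌─┘ ├─╴ │ └─┬───╴ ├─╴ │
│   │↓ ↲│   │↑ ↰│     │↓ ↲│
│ ┌─┤ ╶─┴─┐ └─┐ │ ╶─┬─┤ ┌─┤
│ │ │↳ → ↓│   │↑│   │ │↓│ │
│ ╵ └───┐ ├─╴ │ ├─┐ │ │ ╵ │
│       │↓│   │↑│ │ │ │↳ ↓│
├───────┘ ├───┘ │ │ │ └─┐ │
│↓ ← ← ← ↲│↱ → ↑│ │ │   │↓│
│ ╶─┬─╴ ┌─┘ ┌───┘ │ │ ╷ ╵ │
│↳ ↓│   │↱ ↑│     │ │ │  ↓│
│ ╷ └───┤ ╶─┘ ┌───┤ └─┴─┐ │
│ │↳ → ↓│↑    │   │     │↓│
├─┴───┐ ╵ ┌───┘ ╷ │ ╶─┐ │ │
│     │↳ ↑│     │ │   │ │↓│
│ ╶─┐ └───┘ ┌───┘ └───┘ │ │
│   │       │           │B│
└───┴───────┴───────────┴─┘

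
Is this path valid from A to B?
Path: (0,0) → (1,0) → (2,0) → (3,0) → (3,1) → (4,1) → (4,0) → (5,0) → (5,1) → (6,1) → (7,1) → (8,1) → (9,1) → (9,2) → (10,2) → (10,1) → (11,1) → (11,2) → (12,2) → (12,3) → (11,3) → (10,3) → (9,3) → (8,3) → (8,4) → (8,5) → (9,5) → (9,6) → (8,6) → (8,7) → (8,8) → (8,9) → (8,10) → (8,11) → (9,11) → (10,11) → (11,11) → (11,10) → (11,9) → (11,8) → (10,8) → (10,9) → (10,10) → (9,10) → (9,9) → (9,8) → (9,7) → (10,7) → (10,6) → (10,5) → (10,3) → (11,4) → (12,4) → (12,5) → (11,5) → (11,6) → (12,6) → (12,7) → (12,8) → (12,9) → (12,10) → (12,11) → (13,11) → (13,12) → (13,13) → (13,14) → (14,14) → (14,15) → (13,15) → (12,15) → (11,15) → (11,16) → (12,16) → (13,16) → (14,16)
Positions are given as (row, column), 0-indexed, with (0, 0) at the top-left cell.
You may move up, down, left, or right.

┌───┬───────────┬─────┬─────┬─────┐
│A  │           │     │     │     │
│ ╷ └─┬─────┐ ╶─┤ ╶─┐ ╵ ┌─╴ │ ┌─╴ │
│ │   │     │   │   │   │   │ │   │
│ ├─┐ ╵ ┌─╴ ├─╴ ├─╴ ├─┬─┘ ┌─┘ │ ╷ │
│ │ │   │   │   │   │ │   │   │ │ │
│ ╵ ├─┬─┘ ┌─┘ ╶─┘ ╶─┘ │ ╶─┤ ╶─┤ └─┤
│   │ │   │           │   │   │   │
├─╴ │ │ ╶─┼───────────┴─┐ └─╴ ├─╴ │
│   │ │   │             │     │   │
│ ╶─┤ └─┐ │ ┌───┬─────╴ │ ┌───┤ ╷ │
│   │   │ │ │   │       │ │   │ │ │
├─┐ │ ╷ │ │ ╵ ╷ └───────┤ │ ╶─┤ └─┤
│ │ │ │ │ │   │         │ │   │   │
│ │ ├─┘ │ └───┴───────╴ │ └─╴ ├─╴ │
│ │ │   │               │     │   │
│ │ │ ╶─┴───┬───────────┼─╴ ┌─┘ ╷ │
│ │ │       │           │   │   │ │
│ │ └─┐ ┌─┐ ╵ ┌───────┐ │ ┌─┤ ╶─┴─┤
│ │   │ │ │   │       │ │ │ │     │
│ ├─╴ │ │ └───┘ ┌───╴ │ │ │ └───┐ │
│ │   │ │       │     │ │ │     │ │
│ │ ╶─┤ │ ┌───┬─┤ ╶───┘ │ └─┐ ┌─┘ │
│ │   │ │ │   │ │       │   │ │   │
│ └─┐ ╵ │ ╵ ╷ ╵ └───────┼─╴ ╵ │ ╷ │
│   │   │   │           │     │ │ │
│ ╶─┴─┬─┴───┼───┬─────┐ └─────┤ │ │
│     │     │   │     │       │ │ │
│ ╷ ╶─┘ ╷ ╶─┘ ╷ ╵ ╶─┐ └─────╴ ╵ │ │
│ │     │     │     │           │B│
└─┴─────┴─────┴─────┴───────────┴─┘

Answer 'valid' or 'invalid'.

Checking path validity:
Result: Invalid move at step 50: cannot move from (10, 5) to (10, 3).

invalid

Correct solution:

┌───┬───────────┬─────┬─────┬─────┐
│A  │           │     │     │     │
│ ╷ └─┬─────┐ ╶─┤ ╶─┐ ╵ ┌─╴ │ ┌─╴ │
│↓│   │     │   │   │   │   │ │   │
│ ├─┐ ╵ ┌─╴ ├─╴ ├─╴ ├─┬─┘ ┌─┘ │ ╷ │
│↓│ │   │   │   │   │ │   │   │ │ │
│ ╵ ├─┬─┘ ┌─┘ ╶─┘ ╶─┘ │ ╶─┤ ╶─┤ └─┤
│↳ ↓│ │   │           │   │   │   │
├─╴ │ │ ╶─┼───────────┴─┐ └─╴ ├─╴ │
│↓ ↲│ │   │             │     │   │
│ ╶─┤ └─┐ │ ┌───┬─────╴ │ ┌───┤ ╷ │
│↳ ↓│   │ │ │   │       │ │   │ │ │
├─┐ │ ╷ │ │ ╵ ╷ └───────┤ │ ╶─┤ └─┤
│ │↓│ │ │ │   │         │ │   │   │
│ │ ├─┘ │ └───┴───────╴ │ └─╴ ├─╴ │
│ │↓│   │               │     │   │
│ │ │ ╶─┴───┬───────────┼─╴ ┌─┘ ╷ │
│ │↓│  ↱ → ↓│↱ → → → → ↓│   │   │ │
│ │ └─┐ ┌─┐ ╵ ┌───────┐ │ ┌─┤ ╶─┴─┤
│ │↳ ↓│↑│ │↳ ↑│↓ ← ← ↰│↓│ │ │     │
│ ├─╴ │ │ └───┘ ┌───╴ │ │ │ └───┐ │
│ │↓ ↲│↑│↓ ← ← ↲│↱ → ↑│↓│ │     │ │
│ │ ╶─┤ │ ┌───┬─┤ ╶───┘ │ └─┐ ┌─┘ │
│ │↳ ↓│↑│↓│↱ ↓│ │↑ ← ← ↲│   │ │↱ ↓│
│ └─┐ ╵ │ ╵ ╷ ╵ └───────┼─╴ ╵ │ ╷ │
│   │↳ ↑│↳ ↑│↳ → → → → ↓│     │↑│↓│
│ ╶─┴─┬─┴───┼───┬─────┐ └─────┤ │ │
│     │     │   │     │↳ → → ↓│↑│↓│
│ ╷ ╶─┘ ╷ ╶─┘ ╷ ╵ ╶─┐ └─────╴ ╵ │ │
│ │     │     │     │        ↳ ↑│B│
└─┴─────┴─────┴─────┴───────────┴─┘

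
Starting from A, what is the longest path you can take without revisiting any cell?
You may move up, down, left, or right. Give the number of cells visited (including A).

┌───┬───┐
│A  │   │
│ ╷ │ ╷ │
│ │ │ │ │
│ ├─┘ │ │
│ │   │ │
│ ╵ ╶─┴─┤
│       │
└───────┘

Finding longest simple path using DFS:
Start: (0, 0)
Longest path visits 12 cells
Path: A → down → down → down → right → up → right → up → up → right → down → down

Solution:

┌───┬───┐
│A  │↱ ↓│
│ ╷ │ ╷ │
│↓│ │↑│↓│
│ ├─┘ │ │
│↓│↱ ↑│B│
│ ╵ ╶─┴─┤
│↳ ↑    │
└───────┘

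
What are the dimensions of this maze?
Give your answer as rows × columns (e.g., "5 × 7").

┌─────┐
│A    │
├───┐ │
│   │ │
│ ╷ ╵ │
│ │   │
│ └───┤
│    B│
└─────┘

Counting the maze dimensions:
Rows (vertical): 4
Columns (horizontal): 3
Dimensions: 4 × 3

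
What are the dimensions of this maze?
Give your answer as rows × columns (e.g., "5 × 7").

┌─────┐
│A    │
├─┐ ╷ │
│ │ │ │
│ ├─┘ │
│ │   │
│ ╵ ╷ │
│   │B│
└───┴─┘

Counting the maze dimensions:
Rows (vertical): 4
Columns (horizontal): 3
Dimensions: 4 × 3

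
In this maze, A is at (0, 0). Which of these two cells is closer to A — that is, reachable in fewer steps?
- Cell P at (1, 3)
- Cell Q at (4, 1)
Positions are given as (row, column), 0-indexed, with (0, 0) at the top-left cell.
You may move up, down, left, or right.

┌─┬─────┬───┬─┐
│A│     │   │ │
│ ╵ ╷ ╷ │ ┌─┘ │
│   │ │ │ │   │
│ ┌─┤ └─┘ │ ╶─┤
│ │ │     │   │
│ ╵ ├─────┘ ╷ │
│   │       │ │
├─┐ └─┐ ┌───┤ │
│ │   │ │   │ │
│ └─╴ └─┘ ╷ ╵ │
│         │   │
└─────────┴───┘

Shortest path A → P at (1, 3): 6 steps
Shortest path A → Q at (4, 1): 5 steps

Q is closer (5 steps vs 6 steps).

Path to P:

┌─┬─────┬───┬─┐
│A│↱ → ↓│   │ │
│ ╵ ╷ ╷ │ ┌─┘ │
│↳ ↑│ │P│ │   │
│ ┌─┤ └─┘ │ ╶─┤
│ │ │     │   │
│ ╵ ├─────┘ ╷ │
│   │       │ │
├─┐ └─┐ ┌───┤ │
│ │   │ │   │ │
│ └─╴ └─┘ ╷ ╵ │
│         │   │
└─────────┴───┘

Path to Q:

┌─┬─────┬───┬─┐
│A│     │   │ │
│ ╵ ╷ ╷ │ ┌─┘ │
│↓  │ │ │ │   │
│ ┌─┤ └─┘ │ ╶─┤
│↓│ │     │   │
│ ╵ ├─────┘ ╷ │
│↳ ↓│       │ │
├─┐ └─┐ ┌───┤ │
│ │Q  │ │   │ │
│ └─╴ └─┘ ╷ ╵ │
│         │   │
└─────────┴───┘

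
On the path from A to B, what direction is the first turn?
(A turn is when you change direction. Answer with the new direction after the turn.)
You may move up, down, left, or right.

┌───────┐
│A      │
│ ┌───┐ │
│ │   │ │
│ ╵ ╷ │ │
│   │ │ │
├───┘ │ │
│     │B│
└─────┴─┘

Directions: right, right, right, down, down, down
First turn direction: down

Solution:

┌───────┐
│A → → ↓│
│ ┌───┐ │
│ │   │↓│
│ ╵ ╷ │ │
│   │ │↓│
├───┘ │ │
│     │B│
└─────┴─┘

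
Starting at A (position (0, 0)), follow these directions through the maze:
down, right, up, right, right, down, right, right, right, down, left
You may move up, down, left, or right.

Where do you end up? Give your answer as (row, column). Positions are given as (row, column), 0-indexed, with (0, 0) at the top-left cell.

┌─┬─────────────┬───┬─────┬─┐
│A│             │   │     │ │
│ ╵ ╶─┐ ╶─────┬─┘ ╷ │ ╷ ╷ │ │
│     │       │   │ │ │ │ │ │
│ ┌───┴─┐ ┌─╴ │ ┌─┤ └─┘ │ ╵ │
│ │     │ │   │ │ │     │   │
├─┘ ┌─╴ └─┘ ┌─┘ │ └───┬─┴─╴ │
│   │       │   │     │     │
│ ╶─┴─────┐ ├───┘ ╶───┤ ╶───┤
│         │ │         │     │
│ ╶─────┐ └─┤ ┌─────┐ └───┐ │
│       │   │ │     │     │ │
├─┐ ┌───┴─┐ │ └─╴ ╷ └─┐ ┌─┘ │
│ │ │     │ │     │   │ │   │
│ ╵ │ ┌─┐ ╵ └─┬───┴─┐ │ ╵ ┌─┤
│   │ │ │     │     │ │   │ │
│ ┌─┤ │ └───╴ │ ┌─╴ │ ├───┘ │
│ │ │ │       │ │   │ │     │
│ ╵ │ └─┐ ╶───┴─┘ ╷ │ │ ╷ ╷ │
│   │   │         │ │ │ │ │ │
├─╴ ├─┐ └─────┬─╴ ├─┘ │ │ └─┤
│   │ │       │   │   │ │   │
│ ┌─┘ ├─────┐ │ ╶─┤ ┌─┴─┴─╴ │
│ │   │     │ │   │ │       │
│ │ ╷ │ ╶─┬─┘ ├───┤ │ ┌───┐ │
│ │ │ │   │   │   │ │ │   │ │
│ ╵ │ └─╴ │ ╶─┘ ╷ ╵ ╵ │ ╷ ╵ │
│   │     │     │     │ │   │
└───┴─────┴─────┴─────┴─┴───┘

Following directions step by step:
Start: (0, 0)
  down: (0, 0) → (1, 0)
  right: (1, 0) → (1, 1)
  up: (1, 1) → (0, 1)
  right: (0, 1) → (0, 2)
  right: (0, 2) → (0, 3)
  down: (0, 3) → (1, 3)
  right: (1, 3) → (1, 4)
  right: (1, 4) → (1, 5)
  right: (1, 5) → (1, 6)
  down: (1, 6) → (2, 6)
  left: (2, 6) → (2, 5)
Final position: (2, 5)

Path taken:

┌─┬─────────────┬───┬─────┬─┐
│A│↱ → ↓        │   │     │ │
│ ╵ ╶─┐ ╶─────┬─┘ ╷ │ ╷ ╷ │ │
│↳ ↑  │↳ → → ↓│   │ │ │ │ │ │
│ ┌───┴─┐ ┌─╴ │ ┌─┤ └─┘ │ ╵ │
│ │     │ │B ↲│ │ │     │   │
├─┘ ┌─╴ └─┘ ┌─┘ │ └───┬─┴─╴ │
│   │       │   │     │     │
│ ╶─┴─────┐ ├───┘ ╶───┤ ╶───┤
│         │ │         │     │
│ ╶─────┐ └─┤ ┌─────┐ └───┐ │
│       │   │ │     │     │ │
├─┐ ┌───┴─┐ │ └─╴ ╷ └─┐ ┌─┘ │
│ │ │     │ │     │   │ │   │
│ ╵ │ ┌─┐ ╵ └─┬───┴─┐ │ ╵ ┌─┤
│   │ │ │     │     │ │   │ │
│ ┌─┤ │ └───╴ │ ┌─╴ │ ├───┘ │
│ │ │ │       │ │   │ │     │
│ ╵ │ └─┐ ╶───┴─┘ ╷ │ │ ╷ ╷ │
│   │   │         │ │ │ │ │ │
├─╴ ├─┐ └─────┬─╴ ├─┘ │ │ └─┤
│   │ │       │   │   │ │   │
│ ┌─┘ ├─────┐ │ ╶─┤ ┌─┴─┴─╴ │
│ │   │     │ │   │ │       │
│ │ ╷ │ ╶─┬─┘ ├───┤ │ ┌───┐ │
│ │ │ │   │   │   │ │ │   │ │
│ ╵ │ └─╴ │ ╶─┘ ╷ ╵ ╵ │ ╷ ╵ │
│   │     │     │     │ │   │
└───┴─────┴─────┴─────┴─┴───┘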